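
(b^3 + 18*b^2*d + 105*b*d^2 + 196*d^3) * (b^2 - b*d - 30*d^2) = b^5 + 17*b^4*d + 57*b^3*d^2 - 449*b^2*d^3 - 3346*b*d^4 - 5880*d^5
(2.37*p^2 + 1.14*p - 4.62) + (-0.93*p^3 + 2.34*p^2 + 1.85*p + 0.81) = -0.93*p^3 + 4.71*p^2 + 2.99*p - 3.81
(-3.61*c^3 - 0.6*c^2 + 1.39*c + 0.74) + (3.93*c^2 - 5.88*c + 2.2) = -3.61*c^3 + 3.33*c^2 - 4.49*c + 2.94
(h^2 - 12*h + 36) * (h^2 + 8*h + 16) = h^4 - 4*h^3 - 44*h^2 + 96*h + 576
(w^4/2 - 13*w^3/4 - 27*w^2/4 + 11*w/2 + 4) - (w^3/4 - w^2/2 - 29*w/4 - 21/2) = w^4/2 - 7*w^3/2 - 25*w^2/4 + 51*w/4 + 29/2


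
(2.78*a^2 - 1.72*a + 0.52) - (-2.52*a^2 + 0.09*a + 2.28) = 5.3*a^2 - 1.81*a - 1.76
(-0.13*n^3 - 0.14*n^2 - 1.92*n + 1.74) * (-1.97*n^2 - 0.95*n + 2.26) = 0.2561*n^5 + 0.3993*n^4 + 3.6216*n^3 - 1.9202*n^2 - 5.9922*n + 3.9324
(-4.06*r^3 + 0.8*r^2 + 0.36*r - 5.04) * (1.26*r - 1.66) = -5.1156*r^4 + 7.7476*r^3 - 0.8744*r^2 - 6.948*r + 8.3664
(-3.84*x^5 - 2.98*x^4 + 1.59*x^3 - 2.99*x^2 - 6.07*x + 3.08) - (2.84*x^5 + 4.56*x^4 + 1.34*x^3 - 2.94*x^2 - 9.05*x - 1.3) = -6.68*x^5 - 7.54*x^4 + 0.25*x^3 - 0.0500000000000003*x^2 + 2.98*x + 4.38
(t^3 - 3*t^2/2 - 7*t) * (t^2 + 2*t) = t^5 + t^4/2 - 10*t^3 - 14*t^2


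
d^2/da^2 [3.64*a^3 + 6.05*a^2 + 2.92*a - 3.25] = 21.84*a + 12.1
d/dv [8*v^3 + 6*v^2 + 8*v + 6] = 24*v^2 + 12*v + 8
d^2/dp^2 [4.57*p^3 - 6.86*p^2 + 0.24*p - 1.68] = 27.42*p - 13.72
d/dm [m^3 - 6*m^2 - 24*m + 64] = 3*m^2 - 12*m - 24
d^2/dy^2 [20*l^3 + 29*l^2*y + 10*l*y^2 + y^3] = 20*l + 6*y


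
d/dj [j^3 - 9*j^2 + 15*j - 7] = 3*j^2 - 18*j + 15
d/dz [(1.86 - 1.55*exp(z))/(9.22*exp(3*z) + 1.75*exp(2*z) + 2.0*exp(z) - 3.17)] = (28.582*exp(3*z) - 48.7351*exp(2*z) - 6.51*exp(z) + 1.1935)*exp(z)/(85.0084*exp(6*z) + 32.27*exp(5*z) + 39.9425*exp(4*z) - 51.4548*exp(3*z) - 7.095*exp(2*z) - 12.68*exp(z) + 10.0489)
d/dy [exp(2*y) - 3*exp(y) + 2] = (2*exp(y) - 3)*exp(y)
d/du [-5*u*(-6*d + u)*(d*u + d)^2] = 5*d^2*(u + 1)*(2*u*(6*d - u) - u*(u + 1) + (6*d - u)*(u + 1))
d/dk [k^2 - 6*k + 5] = 2*k - 6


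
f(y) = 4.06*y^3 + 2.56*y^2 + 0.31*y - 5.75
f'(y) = 12.18*y^2 + 5.12*y + 0.31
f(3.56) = 210.98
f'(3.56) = 172.90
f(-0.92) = -7.03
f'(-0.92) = 5.91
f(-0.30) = -5.72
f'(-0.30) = -0.13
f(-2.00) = -28.61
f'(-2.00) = 38.79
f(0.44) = -4.77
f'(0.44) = 4.92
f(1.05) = 2.10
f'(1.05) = 19.11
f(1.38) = 10.22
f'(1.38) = 30.57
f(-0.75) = -6.26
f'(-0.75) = 3.32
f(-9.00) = -2760.92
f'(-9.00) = 940.81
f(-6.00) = -792.41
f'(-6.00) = 408.07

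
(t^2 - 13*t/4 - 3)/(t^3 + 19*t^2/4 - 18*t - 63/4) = (t - 4)/(t^2 + 4*t - 21)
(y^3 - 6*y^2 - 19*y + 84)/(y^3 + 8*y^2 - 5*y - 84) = (y - 7)/(y + 7)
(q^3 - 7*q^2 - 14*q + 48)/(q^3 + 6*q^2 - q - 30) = (q - 8)/(q + 5)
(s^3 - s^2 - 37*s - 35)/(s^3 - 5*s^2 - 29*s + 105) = (s + 1)/(s - 3)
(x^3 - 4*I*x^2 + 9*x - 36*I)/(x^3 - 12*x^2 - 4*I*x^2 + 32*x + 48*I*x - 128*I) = (x^2 + 9)/(x^2 - 12*x + 32)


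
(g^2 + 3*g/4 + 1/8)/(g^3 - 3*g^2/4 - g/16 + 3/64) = 8*(2*g + 1)/(16*g^2 - 16*g + 3)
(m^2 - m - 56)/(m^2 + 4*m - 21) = (m - 8)/(m - 3)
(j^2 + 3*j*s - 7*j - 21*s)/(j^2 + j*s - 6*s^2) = (7 - j)/(-j + 2*s)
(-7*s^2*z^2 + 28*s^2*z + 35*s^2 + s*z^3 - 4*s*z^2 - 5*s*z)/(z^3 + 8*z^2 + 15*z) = s*(-7*s*z^2 + 28*s*z + 35*s + z^3 - 4*z^2 - 5*z)/(z*(z^2 + 8*z + 15))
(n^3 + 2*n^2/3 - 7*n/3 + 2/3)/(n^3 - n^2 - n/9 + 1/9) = 3*(n + 2)/(3*n + 1)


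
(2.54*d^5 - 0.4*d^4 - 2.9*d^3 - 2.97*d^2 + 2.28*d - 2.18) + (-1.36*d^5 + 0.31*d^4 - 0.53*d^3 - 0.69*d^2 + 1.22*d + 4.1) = 1.18*d^5 - 0.09*d^4 - 3.43*d^3 - 3.66*d^2 + 3.5*d + 1.92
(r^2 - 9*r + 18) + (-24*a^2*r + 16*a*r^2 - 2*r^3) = -24*a^2*r + 16*a*r^2 - 2*r^3 + r^2 - 9*r + 18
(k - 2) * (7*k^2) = 7*k^3 - 14*k^2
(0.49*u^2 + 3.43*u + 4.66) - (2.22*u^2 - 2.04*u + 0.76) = -1.73*u^2 + 5.47*u + 3.9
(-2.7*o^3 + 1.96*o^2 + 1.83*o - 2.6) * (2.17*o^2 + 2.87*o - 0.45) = -5.859*o^5 - 3.4958*o^4 + 10.8113*o^3 - 1.2719*o^2 - 8.2855*o + 1.17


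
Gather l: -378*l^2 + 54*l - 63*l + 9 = -378*l^2 - 9*l + 9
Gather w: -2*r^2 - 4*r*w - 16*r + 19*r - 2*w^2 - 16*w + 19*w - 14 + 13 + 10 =-2*r^2 + 3*r - 2*w^2 + w*(3 - 4*r) + 9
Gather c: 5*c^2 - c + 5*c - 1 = 5*c^2 + 4*c - 1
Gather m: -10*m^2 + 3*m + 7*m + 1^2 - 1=-10*m^2 + 10*m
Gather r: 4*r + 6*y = 4*r + 6*y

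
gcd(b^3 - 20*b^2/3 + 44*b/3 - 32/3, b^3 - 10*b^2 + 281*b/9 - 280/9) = b - 8/3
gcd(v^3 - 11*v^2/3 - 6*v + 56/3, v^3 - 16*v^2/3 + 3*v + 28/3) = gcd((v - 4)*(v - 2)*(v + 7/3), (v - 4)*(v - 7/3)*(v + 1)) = v - 4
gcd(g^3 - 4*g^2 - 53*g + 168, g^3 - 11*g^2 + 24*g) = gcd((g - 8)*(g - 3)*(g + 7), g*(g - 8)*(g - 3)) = g^2 - 11*g + 24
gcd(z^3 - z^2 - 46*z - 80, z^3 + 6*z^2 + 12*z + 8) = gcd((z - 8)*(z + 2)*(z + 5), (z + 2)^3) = z + 2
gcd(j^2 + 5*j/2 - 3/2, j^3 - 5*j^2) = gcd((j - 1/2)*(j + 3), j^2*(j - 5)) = 1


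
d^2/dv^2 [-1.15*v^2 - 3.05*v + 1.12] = -2.30000000000000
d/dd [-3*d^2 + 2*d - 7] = 2 - 6*d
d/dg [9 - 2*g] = -2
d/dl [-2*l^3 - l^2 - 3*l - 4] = -6*l^2 - 2*l - 3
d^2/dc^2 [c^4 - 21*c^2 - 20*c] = 12*c^2 - 42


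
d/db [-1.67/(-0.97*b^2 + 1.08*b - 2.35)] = (1.8036 - 3.2398*b)/(0.97*b^2 - 1.08*b + 2.35)^2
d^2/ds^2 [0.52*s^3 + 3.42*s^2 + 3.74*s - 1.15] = 3.12*s + 6.84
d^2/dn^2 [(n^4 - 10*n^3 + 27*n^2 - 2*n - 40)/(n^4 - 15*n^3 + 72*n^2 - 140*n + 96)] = 2*(5*n^6 - 105*n^5 + 1083*n^4 - 6707*n^3 + 24420*n^2 - 46680*n + 35696)/(n^9 - 39*n^8 + 645*n^7 - 5929*n^6 + 33414*n^5 - 120108*n^4 + 276472*n^3 - 394560*n^2 + 317952*n - 110592)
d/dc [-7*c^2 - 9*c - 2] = -14*c - 9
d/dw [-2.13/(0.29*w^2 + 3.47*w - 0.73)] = (1.2354*w + 7.3911)/(0.29*w^2 + 3.47*w - 0.73)^2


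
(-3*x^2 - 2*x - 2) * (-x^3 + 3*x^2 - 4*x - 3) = 3*x^5 - 7*x^4 + 8*x^3 + 11*x^2 + 14*x + 6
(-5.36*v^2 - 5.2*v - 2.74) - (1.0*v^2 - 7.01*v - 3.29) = -6.36*v^2 + 1.81*v + 0.55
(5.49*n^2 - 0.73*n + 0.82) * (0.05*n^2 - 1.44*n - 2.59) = 0.2745*n^4 - 7.9421*n^3 - 13.1269*n^2 + 0.7099*n - 2.1238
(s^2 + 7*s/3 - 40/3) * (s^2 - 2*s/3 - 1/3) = s^4 + 5*s^3/3 - 137*s^2/9 + 73*s/9 + 40/9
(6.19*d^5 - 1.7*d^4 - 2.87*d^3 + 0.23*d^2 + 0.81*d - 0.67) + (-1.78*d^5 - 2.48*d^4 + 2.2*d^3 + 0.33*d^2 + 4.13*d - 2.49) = 4.41*d^5 - 4.18*d^4 - 0.67*d^3 + 0.56*d^2 + 4.94*d - 3.16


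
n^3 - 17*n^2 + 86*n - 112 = (n - 8)*(n - 7)*(n - 2)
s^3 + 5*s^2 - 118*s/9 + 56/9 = (s - 4/3)*(s - 2/3)*(s + 7)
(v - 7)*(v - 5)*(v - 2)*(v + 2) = v^4 - 12*v^3 + 31*v^2 + 48*v - 140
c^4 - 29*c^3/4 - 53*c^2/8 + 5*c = c*(c - 8)*(c - 1/2)*(c + 5/4)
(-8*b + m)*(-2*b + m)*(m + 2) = 16*b^2*m + 32*b^2 - 10*b*m^2 - 20*b*m + m^3 + 2*m^2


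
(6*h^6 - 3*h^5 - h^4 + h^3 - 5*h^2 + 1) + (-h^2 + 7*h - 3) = 6*h^6 - 3*h^5 - h^4 + h^3 - 6*h^2 + 7*h - 2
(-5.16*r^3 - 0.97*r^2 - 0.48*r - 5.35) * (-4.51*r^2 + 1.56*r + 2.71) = 23.2716*r^5 - 3.6749*r^4 - 13.332*r^3 + 20.751*r^2 - 9.6468*r - 14.4985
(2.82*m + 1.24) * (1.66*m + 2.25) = 4.6812*m^2 + 8.4034*m + 2.79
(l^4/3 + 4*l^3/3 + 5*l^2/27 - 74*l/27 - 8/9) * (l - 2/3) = l^5/3 + 10*l^4/9 - 19*l^3/27 - 232*l^2/81 + 76*l/81 + 16/27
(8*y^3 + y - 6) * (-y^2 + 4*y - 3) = -8*y^5 + 32*y^4 - 25*y^3 + 10*y^2 - 27*y + 18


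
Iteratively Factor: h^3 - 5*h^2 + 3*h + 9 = (h - 3)*(h^2 - 2*h - 3) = (h - 3)*(h + 1)*(h - 3)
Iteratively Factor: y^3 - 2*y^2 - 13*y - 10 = (y + 1)*(y^2 - 3*y - 10) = (y - 5)*(y + 1)*(y + 2)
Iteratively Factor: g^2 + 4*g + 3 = (g + 3)*(g + 1)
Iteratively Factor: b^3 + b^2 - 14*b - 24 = (b + 2)*(b^2 - b - 12) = (b - 4)*(b + 2)*(b + 3)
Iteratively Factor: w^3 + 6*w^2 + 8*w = (w + 4)*(w^2 + 2*w) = w*(w + 4)*(w + 2)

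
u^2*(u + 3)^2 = u^4 + 6*u^3 + 9*u^2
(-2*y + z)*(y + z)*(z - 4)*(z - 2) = -2*y^2*z^2 + 12*y^2*z - 16*y^2 - y*z^3 + 6*y*z^2 - 8*y*z + z^4 - 6*z^3 + 8*z^2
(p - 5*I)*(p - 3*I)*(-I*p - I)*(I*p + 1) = p^4 + p^3 - 9*I*p^3 - 23*p^2 - 9*I*p^2 - 23*p + 15*I*p + 15*I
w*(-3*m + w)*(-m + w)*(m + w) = 3*m^3*w - m^2*w^2 - 3*m*w^3 + w^4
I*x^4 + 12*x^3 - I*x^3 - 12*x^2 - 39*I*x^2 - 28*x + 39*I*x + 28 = (x - 7*I)*(x - 4*I)*(x - I)*(I*x - I)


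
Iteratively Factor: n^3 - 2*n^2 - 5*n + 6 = (n - 3)*(n^2 + n - 2) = (n - 3)*(n + 2)*(n - 1)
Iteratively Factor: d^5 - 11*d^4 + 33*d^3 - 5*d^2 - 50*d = (d - 5)*(d^4 - 6*d^3 + 3*d^2 + 10*d) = (d - 5)*(d - 2)*(d^3 - 4*d^2 - 5*d) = (d - 5)^2*(d - 2)*(d^2 + d) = d*(d - 5)^2*(d - 2)*(d + 1)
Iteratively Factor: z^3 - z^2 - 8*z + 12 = (z - 2)*(z^2 + z - 6) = (z - 2)*(z + 3)*(z - 2)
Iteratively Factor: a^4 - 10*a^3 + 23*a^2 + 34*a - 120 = (a - 4)*(a^3 - 6*a^2 - a + 30) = (a - 4)*(a + 2)*(a^2 - 8*a + 15) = (a - 4)*(a - 3)*(a + 2)*(a - 5)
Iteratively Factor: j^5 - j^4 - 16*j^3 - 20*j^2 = (j + 2)*(j^4 - 3*j^3 - 10*j^2) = (j + 2)^2*(j^3 - 5*j^2) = (j - 5)*(j + 2)^2*(j^2) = j*(j - 5)*(j + 2)^2*(j)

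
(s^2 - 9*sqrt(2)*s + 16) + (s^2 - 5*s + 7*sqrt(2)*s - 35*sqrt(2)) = 2*s^2 - 5*s - 2*sqrt(2)*s - 35*sqrt(2) + 16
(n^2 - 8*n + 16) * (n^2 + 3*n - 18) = n^4 - 5*n^3 - 26*n^2 + 192*n - 288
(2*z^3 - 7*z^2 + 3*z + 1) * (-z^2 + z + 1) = -2*z^5 + 9*z^4 - 8*z^3 - 5*z^2 + 4*z + 1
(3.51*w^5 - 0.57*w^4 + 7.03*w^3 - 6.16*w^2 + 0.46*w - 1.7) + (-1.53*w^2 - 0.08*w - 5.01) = 3.51*w^5 - 0.57*w^4 + 7.03*w^3 - 7.69*w^2 + 0.38*w - 6.71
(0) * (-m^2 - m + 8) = 0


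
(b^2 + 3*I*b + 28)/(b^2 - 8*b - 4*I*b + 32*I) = (b + 7*I)/(b - 8)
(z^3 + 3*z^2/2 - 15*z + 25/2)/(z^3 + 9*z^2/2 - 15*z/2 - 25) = (z - 1)/(z + 2)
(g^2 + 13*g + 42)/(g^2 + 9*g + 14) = (g + 6)/(g + 2)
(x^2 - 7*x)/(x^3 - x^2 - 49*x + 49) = x/(x^2 + 6*x - 7)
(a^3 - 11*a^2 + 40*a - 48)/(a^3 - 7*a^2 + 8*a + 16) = (a - 3)/(a + 1)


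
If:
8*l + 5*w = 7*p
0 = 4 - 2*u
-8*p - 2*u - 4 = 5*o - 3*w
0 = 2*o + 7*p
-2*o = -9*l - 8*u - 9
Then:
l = -3985/1569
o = 560/523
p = -160/523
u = 2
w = 5704/1569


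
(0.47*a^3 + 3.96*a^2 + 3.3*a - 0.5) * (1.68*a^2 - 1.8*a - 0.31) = 0.7896*a^5 + 5.8068*a^4 - 1.7297*a^3 - 8.0076*a^2 - 0.123*a + 0.155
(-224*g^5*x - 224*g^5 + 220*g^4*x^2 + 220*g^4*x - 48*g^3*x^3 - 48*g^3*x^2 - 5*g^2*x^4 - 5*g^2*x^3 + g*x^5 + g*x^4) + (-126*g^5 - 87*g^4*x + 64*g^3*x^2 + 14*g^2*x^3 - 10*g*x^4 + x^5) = -224*g^5*x - 350*g^5 + 220*g^4*x^2 + 133*g^4*x - 48*g^3*x^3 + 16*g^3*x^2 - 5*g^2*x^4 + 9*g^2*x^3 + g*x^5 - 9*g*x^4 + x^5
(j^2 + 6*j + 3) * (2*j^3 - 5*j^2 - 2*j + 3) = 2*j^5 + 7*j^4 - 26*j^3 - 24*j^2 + 12*j + 9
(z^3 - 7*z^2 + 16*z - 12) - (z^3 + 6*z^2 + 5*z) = -13*z^2 + 11*z - 12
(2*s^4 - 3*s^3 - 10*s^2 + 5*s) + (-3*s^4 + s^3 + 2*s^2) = -s^4 - 2*s^3 - 8*s^2 + 5*s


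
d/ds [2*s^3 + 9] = 6*s^2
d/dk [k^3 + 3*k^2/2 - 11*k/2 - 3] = 3*k^2 + 3*k - 11/2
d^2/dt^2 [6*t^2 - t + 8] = 12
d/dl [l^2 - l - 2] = 2*l - 1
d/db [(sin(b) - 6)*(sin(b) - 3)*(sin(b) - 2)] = (3*sin(b)^2 - 22*sin(b) + 36)*cos(b)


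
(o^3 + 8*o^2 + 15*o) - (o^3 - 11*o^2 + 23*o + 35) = 19*o^2 - 8*o - 35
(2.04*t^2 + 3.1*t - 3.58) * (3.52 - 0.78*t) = -1.5912*t^3 + 4.7628*t^2 + 13.7044*t - 12.6016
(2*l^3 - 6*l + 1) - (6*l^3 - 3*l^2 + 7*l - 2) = -4*l^3 + 3*l^2 - 13*l + 3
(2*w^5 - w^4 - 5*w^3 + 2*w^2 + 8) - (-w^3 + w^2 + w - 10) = 2*w^5 - w^4 - 4*w^3 + w^2 - w + 18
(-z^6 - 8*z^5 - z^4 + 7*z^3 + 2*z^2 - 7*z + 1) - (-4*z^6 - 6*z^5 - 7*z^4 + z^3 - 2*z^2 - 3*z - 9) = 3*z^6 - 2*z^5 + 6*z^4 + 6*z^3 + 4*z^2 - 4*z + 10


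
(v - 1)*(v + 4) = v^2 + 3*v - 4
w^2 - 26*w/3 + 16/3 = (w - 8)*(w - 2/3)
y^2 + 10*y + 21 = (y + 3)*(y + 7)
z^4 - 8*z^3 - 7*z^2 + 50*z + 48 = (z - 8)*(z - 3)*(z + 1)*(z + 2)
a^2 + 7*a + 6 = (a + 1)*(a + 6)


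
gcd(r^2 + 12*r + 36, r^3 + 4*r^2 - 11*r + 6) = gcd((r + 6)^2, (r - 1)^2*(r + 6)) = r + 6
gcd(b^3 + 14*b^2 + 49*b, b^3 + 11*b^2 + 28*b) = b^2 + 7*b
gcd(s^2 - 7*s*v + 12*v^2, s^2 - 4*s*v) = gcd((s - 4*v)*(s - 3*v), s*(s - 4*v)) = s - 4*v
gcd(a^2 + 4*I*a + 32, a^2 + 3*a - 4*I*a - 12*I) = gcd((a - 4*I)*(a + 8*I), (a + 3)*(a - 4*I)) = a - 4*I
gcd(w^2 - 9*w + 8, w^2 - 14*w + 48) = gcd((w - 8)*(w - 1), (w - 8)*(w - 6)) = w - 8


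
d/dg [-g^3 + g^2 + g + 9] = -3*g^2 + 2*g + 1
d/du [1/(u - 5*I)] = -1/(u - 5*I)^2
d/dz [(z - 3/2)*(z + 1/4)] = 2*z - 5/4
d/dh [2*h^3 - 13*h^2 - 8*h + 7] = 6*h^2 - 26*h - 8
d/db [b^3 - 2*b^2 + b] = 3*b^2 - 4*b + 1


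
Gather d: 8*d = 8*d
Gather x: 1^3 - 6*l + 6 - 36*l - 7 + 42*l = 0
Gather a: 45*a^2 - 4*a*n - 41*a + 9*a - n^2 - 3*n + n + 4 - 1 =45*a^2 + a*(-4*n - 32) - n^2 - 2*n + 3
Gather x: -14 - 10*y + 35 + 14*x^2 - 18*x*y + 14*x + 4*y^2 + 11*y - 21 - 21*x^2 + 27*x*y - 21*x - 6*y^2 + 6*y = -7*x^2 + x*(9*y - 7) - 2*y^2 + 7*y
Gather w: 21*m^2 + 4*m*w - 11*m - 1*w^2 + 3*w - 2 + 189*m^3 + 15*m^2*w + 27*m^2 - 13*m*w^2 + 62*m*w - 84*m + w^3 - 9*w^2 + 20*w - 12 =189*m^3 + 48*m^2 - 95*m + w^3 + w^2*(-13*m - 10) + w*(15*m^2 + 66*m + 23) - 14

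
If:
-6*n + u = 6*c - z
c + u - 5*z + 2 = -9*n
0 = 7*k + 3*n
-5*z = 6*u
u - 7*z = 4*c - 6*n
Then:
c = 92/33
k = 26/21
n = -26/9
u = 100/33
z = -40/11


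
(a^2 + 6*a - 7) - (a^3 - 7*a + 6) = -a^3 + a^2 + 13*a - 13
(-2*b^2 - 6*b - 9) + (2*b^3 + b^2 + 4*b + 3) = 2*b^3 - b^2 - 2*b - 6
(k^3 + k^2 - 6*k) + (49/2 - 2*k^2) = k^3 - k^2 - 6*k + 49/2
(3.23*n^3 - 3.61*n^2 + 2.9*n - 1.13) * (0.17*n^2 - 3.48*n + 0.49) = 0.5491*n^5 - 11.8541*n^4 + 14.6385*n^3 - 12.053*n^2 + 5.3534*n - 0.5537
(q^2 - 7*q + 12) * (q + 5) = q^3 - 2*q^2 - 23*q + 60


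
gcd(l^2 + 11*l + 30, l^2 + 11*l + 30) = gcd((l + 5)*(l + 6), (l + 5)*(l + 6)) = l^2 + 11*l + 30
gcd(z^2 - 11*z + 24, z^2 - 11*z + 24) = z^2 - 11*z + 24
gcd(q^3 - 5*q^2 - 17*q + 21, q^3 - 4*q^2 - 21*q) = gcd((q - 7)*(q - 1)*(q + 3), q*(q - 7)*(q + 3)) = q^2 - 4*q - 21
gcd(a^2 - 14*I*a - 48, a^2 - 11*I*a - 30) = a - 6*I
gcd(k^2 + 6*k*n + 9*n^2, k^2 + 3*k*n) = k + 3*n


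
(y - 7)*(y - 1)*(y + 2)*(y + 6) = y^4 - 45*y^2 - 40*y + 84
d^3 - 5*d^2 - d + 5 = (d - 5)*(d - 1)*(d + 1)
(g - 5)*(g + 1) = g^2 - 4*g - 5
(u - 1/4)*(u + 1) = u^2 + 3*u/4 - 1/4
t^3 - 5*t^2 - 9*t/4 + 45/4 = (t - 5)*(t - 3/2)*(t + 3/2)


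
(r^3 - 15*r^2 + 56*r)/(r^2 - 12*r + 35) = r*(r - 8)/(r - 5)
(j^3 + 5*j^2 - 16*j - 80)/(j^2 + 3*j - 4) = (j^2 + j - 20)/(j - 1)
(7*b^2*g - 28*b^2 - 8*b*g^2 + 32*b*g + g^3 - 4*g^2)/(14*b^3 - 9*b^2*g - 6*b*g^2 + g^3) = (g - 4)/(2*b + g)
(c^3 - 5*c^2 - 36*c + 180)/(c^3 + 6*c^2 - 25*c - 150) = (c - 6)/(c + 5)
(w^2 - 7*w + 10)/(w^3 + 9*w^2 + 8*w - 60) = (w - 5)/(w^2 + 11*w + 30)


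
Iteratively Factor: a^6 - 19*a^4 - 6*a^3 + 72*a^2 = (a - 4)*(a^5 + 4*a^4 - 3*a^3 - 18*a^2) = (a - 4)*(a - 2)*(a^4 + 6*a^3 + 9*a^2) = (a - 4)*(a - 2)*(a + 3)*(a^3 + 3*a^2) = (a - 4)*(a - 2)*(a + 3)^2*(a^2) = a*(a - 4)*(a - 2)*(a + 3)^2*(a)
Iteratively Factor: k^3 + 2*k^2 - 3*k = (k)*(k^2 + 2*k - 3) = k*(k - 1)*(k + 3)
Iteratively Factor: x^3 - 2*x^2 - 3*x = (x)*(x^2 - 2*x - 3) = x*(x - 3)*(x + 1)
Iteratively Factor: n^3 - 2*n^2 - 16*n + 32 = (n - 4)*(n^2 + 2*n - 8) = (n - 4)*(n + 4)*(n - 2)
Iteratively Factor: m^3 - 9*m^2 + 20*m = (m)*(m^2 - 9*m + 20) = m*(m - 5)*(m - 4)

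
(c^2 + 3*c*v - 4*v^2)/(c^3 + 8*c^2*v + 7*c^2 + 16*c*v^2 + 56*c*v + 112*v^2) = (c - v)/(c^2 + 4*c*v + 7*c + 28*v)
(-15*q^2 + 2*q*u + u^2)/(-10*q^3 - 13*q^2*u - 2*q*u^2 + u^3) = (15*q^2 - 2*q*u - u^2)/(10*q^3 + 13*q^2*u + 2*q*u^2 - u^3)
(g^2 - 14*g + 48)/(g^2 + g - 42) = (g - 8)/(g + 7)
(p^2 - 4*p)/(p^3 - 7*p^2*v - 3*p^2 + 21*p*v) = (p - 4)/(p^2 - 7*p*v - 3*p + 21*v)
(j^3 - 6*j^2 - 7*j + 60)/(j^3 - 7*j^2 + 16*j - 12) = (j^3 - 6*j^2 - 7*j + 60)/(j^3 - 7*j^2 + 16*j - 12)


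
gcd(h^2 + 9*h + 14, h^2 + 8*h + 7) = h + 7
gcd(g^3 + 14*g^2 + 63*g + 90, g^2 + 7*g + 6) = g + 6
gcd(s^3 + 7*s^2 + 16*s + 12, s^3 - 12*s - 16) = s^2 + 4*s + 4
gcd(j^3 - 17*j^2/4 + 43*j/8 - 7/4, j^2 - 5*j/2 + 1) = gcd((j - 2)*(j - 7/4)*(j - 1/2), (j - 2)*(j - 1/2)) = j^2 - 5*j/2 + 1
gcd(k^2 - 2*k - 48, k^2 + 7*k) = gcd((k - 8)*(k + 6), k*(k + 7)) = 1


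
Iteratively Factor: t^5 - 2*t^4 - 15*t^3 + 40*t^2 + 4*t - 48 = (t - 3)*(t^4 + t^3 - 12*t^2 + 4*t + 16) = (t - 3)*(t - 2)*(t^3 + 3*t^2 - 6*t - 8) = (t - 3)*(t - 2)*(t + 1)*(t^2 + 2*t - 8) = (t - 3)*(t - 2)^2*(t + 1)*(t + 4)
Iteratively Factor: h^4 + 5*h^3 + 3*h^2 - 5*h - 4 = (h - 1)*(h^3 + 6*h^2 + 9*h + 4) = (h - 1)*(h + 4)*(h^2 + 2*h + 1) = (h - 1)*(h + 1)*(h + 4)*(h + 1)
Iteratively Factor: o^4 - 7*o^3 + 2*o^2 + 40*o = (o - 5)*(o^3 - 2*o^2 - 8*o) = (o - 5)*(o - 4)*(o^2 + 2*o) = (o - 5)*(o - 4)*(o + 2)*(o)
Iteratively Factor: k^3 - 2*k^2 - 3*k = (k + 1)*(k^2 - 3*k) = k*(k + 1)*(k - 3)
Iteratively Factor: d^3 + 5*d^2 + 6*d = (d + 3)*(d^2 + 2*d) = (d + 2)*(d + 3)*(d)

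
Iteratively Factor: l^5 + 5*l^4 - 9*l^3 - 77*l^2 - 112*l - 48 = (l - 4)*(l^4 + 9*l^3 + 27*l^2 + 31*l + 12) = (l - 4)*(l + 1)*(l^3 + 8*l^2 + 19*l + 12) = (l - 4)*(l + 1)*(l + 3)*(l^2 + 5*l + 4) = (l - 4)*(l + 1)*(l + 3)*(l + 4)*(l + 1)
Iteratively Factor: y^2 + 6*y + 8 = (y + 2)*(y + 4)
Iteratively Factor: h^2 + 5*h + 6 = (h + 2)*(h + 3)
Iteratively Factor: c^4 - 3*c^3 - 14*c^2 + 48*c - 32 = (c - 4)*(c^3 + c^2 - 10*c + 8) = (c - 4)*(c + 4)*(c^2 - 3*c + 2) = (c - 4)*(c - 1)*(c + 4)*(c - 2)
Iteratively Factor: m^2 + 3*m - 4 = (m - 1)*(m + 4)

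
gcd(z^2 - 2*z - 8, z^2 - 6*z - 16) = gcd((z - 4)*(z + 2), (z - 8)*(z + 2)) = z + 2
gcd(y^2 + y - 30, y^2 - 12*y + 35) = y - 5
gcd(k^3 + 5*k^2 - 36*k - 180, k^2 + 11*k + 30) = k^2 + 11*k + 30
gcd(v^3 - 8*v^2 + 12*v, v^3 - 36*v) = v^2 - 6*v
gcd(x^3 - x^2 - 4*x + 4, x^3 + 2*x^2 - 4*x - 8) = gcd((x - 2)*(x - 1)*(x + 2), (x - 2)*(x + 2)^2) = x^2 - 4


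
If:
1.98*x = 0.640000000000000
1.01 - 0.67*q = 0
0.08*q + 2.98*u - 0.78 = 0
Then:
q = 1.51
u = 0.22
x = 0.32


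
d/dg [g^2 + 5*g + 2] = 2*g + 5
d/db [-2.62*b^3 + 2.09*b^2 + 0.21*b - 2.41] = -7.86*b^2 + 4.18*b + 0.21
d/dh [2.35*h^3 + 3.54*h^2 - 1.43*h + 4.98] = 7.05*h^2 + 7.08*h - 1.43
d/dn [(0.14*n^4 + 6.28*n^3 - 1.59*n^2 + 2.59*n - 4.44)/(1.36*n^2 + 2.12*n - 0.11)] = (0.3808*n^5 + 9.4312*n^4 + 26.5656*n^3 - 8.9656*n^2 + 12.4266*n + 9.1279)/(1.8496*n^4 + 5.7664*n^3 + 4.1952*n^2 - 0.4664*n + 0.0121)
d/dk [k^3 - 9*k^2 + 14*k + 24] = 3*k^2 - 18*k + 14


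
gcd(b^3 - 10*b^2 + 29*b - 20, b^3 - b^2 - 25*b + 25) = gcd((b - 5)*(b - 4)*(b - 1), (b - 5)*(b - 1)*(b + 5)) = b^2 - 6*b + 5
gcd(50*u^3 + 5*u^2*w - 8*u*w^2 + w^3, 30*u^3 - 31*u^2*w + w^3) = 5*u - w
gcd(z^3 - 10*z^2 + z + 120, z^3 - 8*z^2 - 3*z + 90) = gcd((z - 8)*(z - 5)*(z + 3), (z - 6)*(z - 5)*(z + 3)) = z^2 - 2*z - 15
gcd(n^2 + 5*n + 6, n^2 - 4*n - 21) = n + 3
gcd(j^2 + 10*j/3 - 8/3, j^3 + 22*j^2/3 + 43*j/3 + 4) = j + 4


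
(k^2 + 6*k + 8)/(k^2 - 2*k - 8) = (k + 4)/(k - 4)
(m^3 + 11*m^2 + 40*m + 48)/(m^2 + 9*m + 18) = (m^2 + 8*m + 16)/(m + 6)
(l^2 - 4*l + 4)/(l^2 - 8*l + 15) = (l^2 - 4*l + 4)/(l^2 - 8*l + 15)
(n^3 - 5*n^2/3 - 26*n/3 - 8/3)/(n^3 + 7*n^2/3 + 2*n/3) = (n - 4)/n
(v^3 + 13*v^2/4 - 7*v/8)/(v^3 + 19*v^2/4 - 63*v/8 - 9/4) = v*(8*v^2 + 26*v - 7)/(8*v^3 + 38*v^2 - 63*v - 18)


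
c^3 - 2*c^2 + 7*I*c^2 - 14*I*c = c*(c - 2)*(c + 7*I)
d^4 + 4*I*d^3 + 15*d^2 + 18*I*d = d*(d - 3*I)*(d + I)*(d + 6*I)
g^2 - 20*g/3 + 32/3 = (g - 4)*(g - 8/3)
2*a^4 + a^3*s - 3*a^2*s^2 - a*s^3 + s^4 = (-2*a + s)*(-a + s)*(a + s)^2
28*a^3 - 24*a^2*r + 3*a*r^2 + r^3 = (-2*a + r)^2*(7*a + r)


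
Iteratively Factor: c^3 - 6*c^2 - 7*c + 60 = (c - 5)*(c^2 - c - 12) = (c - 5)*(c - 4)*(c + 3)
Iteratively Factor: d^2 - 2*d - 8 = (d + 2)*(d - 4)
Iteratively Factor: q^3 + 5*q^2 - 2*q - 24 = (q + 4)*(q^2 + q - 6) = (q - 2)*(q + 4)*(q + 3)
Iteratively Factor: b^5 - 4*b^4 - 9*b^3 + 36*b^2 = (b - 3)*(b^4 - b^3 - 12*b^2) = b*(b - 3)*(b^3 - b^2 - 12*b) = b*(b - 3)*(b + 3)*(b^2 - 4*b) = b^2*(b - 3)*(b + 3)*(b - 4)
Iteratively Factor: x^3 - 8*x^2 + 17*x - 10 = (x - 1)*(x^2 - 7*x + 10) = (x - 5)*(x - 1)*(x - 2)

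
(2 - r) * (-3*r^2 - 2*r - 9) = 3*r^3 - 4*r^2 + 5*r - 18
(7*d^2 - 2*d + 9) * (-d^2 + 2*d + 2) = -7*d^4 + 16*d^3 + d^2 + 14*d + 18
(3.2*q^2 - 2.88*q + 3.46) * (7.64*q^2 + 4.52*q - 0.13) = 24.448*q^4 - 7.5392*q^3 + 13.0008*q^2 + 16.0136*q - 0.4498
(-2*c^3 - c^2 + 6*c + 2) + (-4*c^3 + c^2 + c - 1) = -6*c^3 + 7*c + 1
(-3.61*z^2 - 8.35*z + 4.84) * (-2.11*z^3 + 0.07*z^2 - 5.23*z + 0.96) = 7.6171*z^5 + 17.3658*z^4 + 8.0834*z^3 + 40.5437*z^2 - 33.3292*z + 4.6464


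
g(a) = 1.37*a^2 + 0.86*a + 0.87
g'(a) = 2.74*a + 0.86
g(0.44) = 1.51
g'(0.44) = 2.07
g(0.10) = 0.97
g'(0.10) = 1.13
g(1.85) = 7.15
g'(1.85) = 5.93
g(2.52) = 11.74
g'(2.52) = 7.76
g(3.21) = 17.75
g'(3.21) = 9.66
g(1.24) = 4.04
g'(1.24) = 4.26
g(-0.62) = 0.86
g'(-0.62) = -0.84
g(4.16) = 28.16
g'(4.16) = 12.26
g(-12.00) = 187.83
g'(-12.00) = -32.02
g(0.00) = 0.87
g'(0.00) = 0.86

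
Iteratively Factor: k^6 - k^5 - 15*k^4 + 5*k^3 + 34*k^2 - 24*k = (k - 4)*(k^5 + 3*k^4 - 3*k^3 - 7*k^2 + 6*k) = (k - 4)*(k - 1)*(k^4 + 4*k^3 + k^2 - 6*k) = (k - 4)*(k - 1)*(k + 2)*(k^3 + 2*k^2 - 3*k) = (k - 4)*(k - 1)^2*(k + 2)*(k^2 + 3*k) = k*(k - 4)*(k - 1)^2*(k + 2)*(k + 3)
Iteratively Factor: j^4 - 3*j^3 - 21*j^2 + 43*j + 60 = (j + 4)*(j^3 - 7*j^2 + 7*j + 15) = (j - 5)*(j + 4)*(j^2 - 2*j - 3) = (j - 5)*(j - 3)*(j + 4)*(j + 1)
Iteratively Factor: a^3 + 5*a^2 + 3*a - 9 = (a + 3)*(a^2 + 2*a - 3) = (a - 1)*(a + 3)*(a + 3)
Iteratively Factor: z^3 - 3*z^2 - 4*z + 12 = (z - 2)*(z^2 - z - 6) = (z - 3)*(z - 2)*(z + 2)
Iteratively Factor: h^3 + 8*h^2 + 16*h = (h + 4)*(h^2 + 4*h) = (h + 4)^2*(h)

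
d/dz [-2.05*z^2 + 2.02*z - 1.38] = 2.02 - 4.1*z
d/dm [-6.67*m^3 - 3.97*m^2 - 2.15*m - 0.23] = -20.01*m^2 - 7.94*m - 2.15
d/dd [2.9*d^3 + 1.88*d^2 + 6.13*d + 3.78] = 8.7*d^2 + 3.76*d + 6.13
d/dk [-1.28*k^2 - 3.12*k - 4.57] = -2.56*k - 3.12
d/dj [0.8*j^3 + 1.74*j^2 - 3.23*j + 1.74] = 2.4*j^2 + 3.48*j - 3.23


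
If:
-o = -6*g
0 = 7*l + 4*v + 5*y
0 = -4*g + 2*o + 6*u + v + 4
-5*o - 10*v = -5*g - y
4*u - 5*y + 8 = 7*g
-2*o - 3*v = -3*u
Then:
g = -4/11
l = -148/77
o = -24/11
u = -4/11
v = 12/11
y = 20/11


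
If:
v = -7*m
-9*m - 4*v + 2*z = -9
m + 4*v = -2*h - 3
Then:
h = -27*z/19 - 150/19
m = -2*z/19 - 9/19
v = 14*z/19 + 63/19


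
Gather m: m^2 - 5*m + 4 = m^2 - 5*m + 4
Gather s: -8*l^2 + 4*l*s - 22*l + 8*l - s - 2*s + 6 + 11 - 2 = -8*l^2 - 14*l + s*(4*l - 3) + 15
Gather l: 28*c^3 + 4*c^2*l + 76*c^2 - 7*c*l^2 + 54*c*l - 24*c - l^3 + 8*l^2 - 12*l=28*c^3 + 76*c^2 - 24*c - l^3 + l^2*(8 - 7*c) + l*(4*c^2 + 54*c - 12)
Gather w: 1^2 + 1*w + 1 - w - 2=0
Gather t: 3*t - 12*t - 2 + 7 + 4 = 9 - 9*t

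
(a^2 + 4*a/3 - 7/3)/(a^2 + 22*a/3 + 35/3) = (a - 1)/(a + 5)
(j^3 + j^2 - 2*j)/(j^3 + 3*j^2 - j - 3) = j*(j + 2)/(j^2 + 4*j + 3)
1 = 1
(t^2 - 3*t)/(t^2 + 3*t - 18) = t/(t + 6)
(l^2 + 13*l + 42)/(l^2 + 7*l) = (l + 6)/l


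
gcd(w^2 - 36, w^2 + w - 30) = w + 6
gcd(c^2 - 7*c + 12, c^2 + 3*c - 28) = c - 4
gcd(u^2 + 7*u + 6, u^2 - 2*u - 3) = u + 1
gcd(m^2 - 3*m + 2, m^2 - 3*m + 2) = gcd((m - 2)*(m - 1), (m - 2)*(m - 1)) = m^2 - 3*m + 2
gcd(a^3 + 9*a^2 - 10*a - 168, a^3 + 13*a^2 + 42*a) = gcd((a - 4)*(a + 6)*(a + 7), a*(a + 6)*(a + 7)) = a^2 + 13*a + 42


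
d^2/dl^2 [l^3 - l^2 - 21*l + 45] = 6*l - 2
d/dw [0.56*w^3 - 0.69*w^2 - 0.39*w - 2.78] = 1.68*w^2 - 1.38*w - 0.39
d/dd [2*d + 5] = 2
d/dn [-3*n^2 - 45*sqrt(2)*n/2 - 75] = -6*n - 45*sqrt(2)/2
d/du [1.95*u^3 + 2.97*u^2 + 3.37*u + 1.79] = 5.85*u^2 + 5.94*u + 3.37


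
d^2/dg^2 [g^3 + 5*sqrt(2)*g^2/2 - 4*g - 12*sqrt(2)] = 6*g + 5*sqrt(2)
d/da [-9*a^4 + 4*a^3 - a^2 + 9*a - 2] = -36*a^3 + 12*a^2 - 2*a + 9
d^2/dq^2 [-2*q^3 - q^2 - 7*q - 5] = -12*q - 2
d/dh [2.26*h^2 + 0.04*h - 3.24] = 4.52*h + 0.04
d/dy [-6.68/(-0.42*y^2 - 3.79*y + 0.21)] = (-5.6112*y - 25.3172)/(0.42*y^2 + 3.79*y - 0.21)^2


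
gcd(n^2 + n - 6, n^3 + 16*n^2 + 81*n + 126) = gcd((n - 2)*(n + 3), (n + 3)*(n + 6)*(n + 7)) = n + 3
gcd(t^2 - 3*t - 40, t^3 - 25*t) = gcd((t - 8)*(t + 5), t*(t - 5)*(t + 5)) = t + 5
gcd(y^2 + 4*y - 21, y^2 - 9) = y - 3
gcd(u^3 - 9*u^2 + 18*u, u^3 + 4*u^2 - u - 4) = 1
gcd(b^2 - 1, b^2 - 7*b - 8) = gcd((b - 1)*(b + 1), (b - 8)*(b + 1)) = b + 1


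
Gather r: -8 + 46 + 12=50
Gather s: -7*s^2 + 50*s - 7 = -7*s^2 + 50*s - 7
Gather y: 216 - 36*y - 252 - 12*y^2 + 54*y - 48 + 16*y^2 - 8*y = 4*y^2 + 10*y - 84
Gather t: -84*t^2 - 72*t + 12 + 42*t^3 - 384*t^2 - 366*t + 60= 42*t^3 - 468*t^2 - 438*t + 72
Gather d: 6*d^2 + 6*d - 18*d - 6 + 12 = 6*d^2 - 12*d + 6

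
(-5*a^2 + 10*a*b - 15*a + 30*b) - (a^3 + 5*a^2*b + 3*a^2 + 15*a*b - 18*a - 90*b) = -a^3 - 5*a^2*b - 8*a^2 - 5*a*b + 3*a + 120*b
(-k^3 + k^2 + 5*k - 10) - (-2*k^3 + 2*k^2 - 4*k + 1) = k^3 - k^2 + 9*k - 11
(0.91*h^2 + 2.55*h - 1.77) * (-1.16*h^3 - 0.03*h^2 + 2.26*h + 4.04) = -1.0556*h^5 - 2.9853*h^4 + 4.0333*h^3 + 9.4925*h^2 + 6.3018*h - 7.1508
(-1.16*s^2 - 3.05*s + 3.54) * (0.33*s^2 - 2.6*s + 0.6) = -0.3828*s^4 + 2.0095*s^3 + 8.4022*s^2 - 11.034*s + 2.124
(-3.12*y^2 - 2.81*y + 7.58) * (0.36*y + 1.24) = -1.1232*y^3 - 4.8804*y^2 - 0.7556*y + 9.3992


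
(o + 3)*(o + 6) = o^2 + 9*o + 18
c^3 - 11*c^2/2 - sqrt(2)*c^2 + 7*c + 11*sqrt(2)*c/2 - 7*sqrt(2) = (c - 7/2)*(c - 2)*(c - sqrt(2))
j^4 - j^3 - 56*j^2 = j^2*(j - 8)*(j + 7)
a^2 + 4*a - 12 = (a - 2)*(a + 6)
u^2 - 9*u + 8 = (u - 8)*(u - 1)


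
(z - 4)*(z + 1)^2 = z^3 - 2*z^2 - 7*z - 4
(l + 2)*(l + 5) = l^2 + 7*l + 10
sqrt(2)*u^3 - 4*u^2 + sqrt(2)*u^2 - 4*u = u*(u - 2*sqrt(2))*(sqrt(2)*u + sqrt(2))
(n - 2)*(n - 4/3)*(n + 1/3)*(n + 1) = n^4 - 2*n^3 - 13*n^2/9 + 22*n/9 + 8/9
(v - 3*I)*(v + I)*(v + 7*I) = v^3 + 5*I*v^2 + 17*v + 21*I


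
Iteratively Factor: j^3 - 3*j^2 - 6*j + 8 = (j + 2)*(j^2 - 5*j + 4) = (j - 4)*(j + 2)*(j - 1)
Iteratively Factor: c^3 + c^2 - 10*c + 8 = (c + 4)*(c^2 - 3*c + 2) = (c - 1)*(c + 4)*(c - 2)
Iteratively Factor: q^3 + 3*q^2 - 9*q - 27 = (q - 3)*(q^2 + 6*q + 9) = (q - 3)*(q + 3)*(q + 3)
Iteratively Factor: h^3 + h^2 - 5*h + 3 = (h + 3)*(h^2 - 2*h + 1) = (h - 1)*(h + 3)*(h - 1)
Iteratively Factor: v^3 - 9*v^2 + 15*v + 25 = (v - 5)*(v^2 - 4*v - 5) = (v - 5)*(v + 1)*(v - 5)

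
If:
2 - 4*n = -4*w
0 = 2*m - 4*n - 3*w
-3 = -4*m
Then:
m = 3/4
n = 3/7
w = -1/14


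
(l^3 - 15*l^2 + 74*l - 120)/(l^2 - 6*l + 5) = (l^2 - 10*l + 24)/(l - 1)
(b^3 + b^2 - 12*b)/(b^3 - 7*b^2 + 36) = b*(b + 4)/(b^2 - 4*b - 12)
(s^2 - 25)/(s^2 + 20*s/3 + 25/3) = 3*(s - 5)/(3*s + 5)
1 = 1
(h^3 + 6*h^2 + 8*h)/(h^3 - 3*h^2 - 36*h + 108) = h*(h^2 + 6*h + 8)/(h^3 - 3*h^2 - 36*h + 108)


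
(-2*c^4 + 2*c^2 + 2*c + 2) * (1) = -2*c^4 + 2*c^2 + 2*c + 2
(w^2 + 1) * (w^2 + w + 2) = w^4 + w^3 + 3*w^2 + w + 2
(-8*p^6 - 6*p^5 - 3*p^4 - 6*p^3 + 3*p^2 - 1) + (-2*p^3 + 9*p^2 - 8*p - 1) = -8*p^6 - 6*p^5 - 3*p^4 - 8*p^3 + 12*p^2 - 8*p - 2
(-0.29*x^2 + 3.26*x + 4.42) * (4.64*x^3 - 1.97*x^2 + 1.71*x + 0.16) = -1.3456*x^5 + 15.6977*x^4 + 13.5907*x^3 - 3.1792*x^2 + 8.0798*x + 0.7072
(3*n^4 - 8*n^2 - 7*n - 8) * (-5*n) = -15*n^5 + 40*n^3 + 35*n^2 + 40*n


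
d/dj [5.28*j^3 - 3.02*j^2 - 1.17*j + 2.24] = 15.84*j^2 - 6.04*j - 1.17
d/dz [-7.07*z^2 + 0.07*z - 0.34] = 0.07 - 14.14*z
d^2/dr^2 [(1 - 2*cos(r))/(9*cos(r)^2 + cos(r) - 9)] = (1458*sin(r)^4*cos(r) - 342*sin(r)^4 + 505*sin(r)^2 - 1521*cos(r)/4 + 1917*cos(3*r)/4 - 81*cos(5*r) - 35)/(-9*sin(r)^2 + cos(r))^3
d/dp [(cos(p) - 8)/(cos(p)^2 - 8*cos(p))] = sin(p)/cos(p)^2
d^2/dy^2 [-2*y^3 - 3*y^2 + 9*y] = -12*y - 6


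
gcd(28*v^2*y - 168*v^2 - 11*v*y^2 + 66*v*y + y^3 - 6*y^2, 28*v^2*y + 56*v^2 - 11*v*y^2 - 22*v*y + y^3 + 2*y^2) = 28*v^2 - 11*v*y + y^2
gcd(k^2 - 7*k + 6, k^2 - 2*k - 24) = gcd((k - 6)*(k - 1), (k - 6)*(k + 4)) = k - 6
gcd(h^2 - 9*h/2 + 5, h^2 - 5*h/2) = h - 5/2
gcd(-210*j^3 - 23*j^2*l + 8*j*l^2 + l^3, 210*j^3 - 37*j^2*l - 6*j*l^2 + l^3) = 30*j^2 - j*l - l^2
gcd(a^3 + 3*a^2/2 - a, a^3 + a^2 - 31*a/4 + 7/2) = a - 1/2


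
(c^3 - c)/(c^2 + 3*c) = (c^2 - 1)/(c + 3)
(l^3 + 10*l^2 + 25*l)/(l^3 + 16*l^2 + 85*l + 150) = l/(l + 6)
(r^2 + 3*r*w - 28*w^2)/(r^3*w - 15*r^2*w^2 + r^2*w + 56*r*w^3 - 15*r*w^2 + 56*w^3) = (r^2 + 3*r*w - 28*w^2)/(w*(r^3 - 15*r^2*w + r^2 + 56*r*w^2 - 15*r*w + 56*w^2))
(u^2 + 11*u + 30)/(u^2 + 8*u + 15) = (u + 6)/(u + 3)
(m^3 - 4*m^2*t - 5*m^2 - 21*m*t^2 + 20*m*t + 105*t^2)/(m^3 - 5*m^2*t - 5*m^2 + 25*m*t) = (-m^2 + 4*m*t + 21*t^2)/(m*(-m + 5*t))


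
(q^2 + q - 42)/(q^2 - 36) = (q + 7)/(q + 6)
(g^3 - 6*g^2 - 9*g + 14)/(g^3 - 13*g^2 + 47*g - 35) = (g + 2)/(g - 5)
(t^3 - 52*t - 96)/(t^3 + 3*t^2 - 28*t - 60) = (t - 8)/(t - 5)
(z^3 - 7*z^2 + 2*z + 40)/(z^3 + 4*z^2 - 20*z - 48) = (z - 5)/(z + 6)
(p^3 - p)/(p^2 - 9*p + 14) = (p^3 - p)/(p^2 - 9*p + 14)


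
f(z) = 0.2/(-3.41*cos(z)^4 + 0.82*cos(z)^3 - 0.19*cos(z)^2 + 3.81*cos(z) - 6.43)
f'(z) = 0.2*(-13.64*sin(z)*cos(z)^3 + 2.46*sin(z)*cos(z)^2 - 0.38*sin(z)*cos(z) + 3.81*sin(z))/(-3.41*cos(z)^4 + 0.82*cos(z)^3 - 0.19*cos(z)^2 + 3.81*cos(z) - 6.43)^2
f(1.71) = -0.03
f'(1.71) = 0.02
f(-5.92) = -0.04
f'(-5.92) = -0.02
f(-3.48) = -0.01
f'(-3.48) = 0.01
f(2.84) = -0.01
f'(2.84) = 0.01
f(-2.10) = -0.02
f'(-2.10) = -0.01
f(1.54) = -0.03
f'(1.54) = 0.02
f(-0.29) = -0.04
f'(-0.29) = 0.01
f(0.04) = -0.04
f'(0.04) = -0.00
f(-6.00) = -0.04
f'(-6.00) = -0.01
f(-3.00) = -0.01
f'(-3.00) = 0.00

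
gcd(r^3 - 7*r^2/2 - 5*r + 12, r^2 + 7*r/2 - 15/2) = r - 3/2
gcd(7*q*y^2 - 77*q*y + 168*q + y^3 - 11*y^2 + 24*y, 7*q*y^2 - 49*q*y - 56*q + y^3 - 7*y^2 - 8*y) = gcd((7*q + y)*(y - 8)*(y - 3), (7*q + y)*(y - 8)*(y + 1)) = 7*q*y - 56*q + y^2 - 8*y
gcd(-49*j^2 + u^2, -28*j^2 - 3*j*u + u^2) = -7*j + u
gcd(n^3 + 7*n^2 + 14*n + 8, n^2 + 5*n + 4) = n^2 + 5*n + 4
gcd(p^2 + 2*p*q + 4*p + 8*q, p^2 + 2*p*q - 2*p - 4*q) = p + 2*q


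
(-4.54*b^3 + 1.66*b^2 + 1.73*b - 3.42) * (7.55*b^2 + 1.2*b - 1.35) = -34.277*b^5 + 7.085*b^4 + 21.1825*b^3 - 25.986*b^2 - 6.4395*b + 4.617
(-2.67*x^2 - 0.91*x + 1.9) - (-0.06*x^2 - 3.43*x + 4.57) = -2.61*x^2 + 2.52*x - 2.67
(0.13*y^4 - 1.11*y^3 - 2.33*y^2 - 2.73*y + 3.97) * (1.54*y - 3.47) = 0.2002*y^5 - 2.1605*y^4 + 0.263500000000001*y^3 + 3.8809*y^2 + 15.5869*y - 13.7759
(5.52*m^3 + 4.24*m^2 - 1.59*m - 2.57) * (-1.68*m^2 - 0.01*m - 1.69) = -9.2736*m^5 - 7.1784*m^4 - 6.7*m^3 - 2.8321*m^2 + 2.7128*m + 4.3433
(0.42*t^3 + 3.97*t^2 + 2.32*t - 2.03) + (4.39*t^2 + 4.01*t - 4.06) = 0.42*t^3 + 8.36*t^2 + 6.33*t - 6.09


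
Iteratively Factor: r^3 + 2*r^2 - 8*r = (r)*(r^2 + 2*r - 8) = r*(r - 2)*(r + 4)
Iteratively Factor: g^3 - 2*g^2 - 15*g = (g - 5)*(g^2 + 3*g) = (g - 5)*(g + 3)*(g)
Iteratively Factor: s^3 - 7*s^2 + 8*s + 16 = (s - 4)*(s^2 - 3*s - 4) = (s - 4)*(s + 1)*(s - 4)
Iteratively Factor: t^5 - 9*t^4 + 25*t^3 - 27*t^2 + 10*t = (t - 1)*(t^4 - 8*t^3 + 17*t^2 - 10*t) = (t - 2)*(t - 1)*(t^3 - 6*t^2 + 5*t) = (t - 2)*(t - 1)^2*(t^2 - 5*t) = t*(t - 2)*(t - 1)^2*(t - 5)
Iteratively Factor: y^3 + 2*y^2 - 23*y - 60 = (y + 4)*(y^2 - 2*y - 15) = (y - 5)*(y + 4)*(y + 3)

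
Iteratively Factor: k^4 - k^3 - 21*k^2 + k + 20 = (k - 1)*(k^3 - 21*k - 20) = (k - 1)*(k + 1)*(k^2 - k - 20) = (k - 1)*(k + 1)*(k + 4)*(k - 5)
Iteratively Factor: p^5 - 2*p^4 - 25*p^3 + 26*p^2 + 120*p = (p - 3)*(p^4 + p^3 - 22*p^2 - 40*p) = (p - 5)*(p - 3)*(p^3 + 6*p^2 + 8*p) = (p - 5)*(p - 3)*(p + 2)*(p^2 + 4*p) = p*(p - 5)*(p - 3)*(p + 2)*(p + 4)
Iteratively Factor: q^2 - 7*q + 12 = (q - 4)*(q - 3)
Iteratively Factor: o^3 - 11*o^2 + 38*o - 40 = (o - 2)*(o^2 - 9*o + 20) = (o - 4)*(o - 2)*(o - 5)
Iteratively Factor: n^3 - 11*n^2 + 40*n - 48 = (n - 4)*(n^2 - 7*n + 12) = (n - 4)*(n - 3)*(n - 4)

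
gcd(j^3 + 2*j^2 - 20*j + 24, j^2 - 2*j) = j - 2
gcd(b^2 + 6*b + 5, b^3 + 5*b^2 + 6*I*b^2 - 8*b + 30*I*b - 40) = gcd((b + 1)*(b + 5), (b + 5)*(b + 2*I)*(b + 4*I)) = b + 5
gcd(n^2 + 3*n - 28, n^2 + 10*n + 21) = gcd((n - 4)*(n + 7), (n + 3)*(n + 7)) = n + 7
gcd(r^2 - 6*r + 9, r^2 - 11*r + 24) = r - 3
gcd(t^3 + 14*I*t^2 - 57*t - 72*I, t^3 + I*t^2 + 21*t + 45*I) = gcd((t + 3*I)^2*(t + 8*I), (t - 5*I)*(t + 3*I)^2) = t^2 + 6*I*t - 9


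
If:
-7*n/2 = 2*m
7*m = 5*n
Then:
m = 0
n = 0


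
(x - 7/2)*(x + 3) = x^2 - x/2 - 21/2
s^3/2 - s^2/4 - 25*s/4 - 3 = (s/2 + 1/4)*(s - 4)*(s + 3)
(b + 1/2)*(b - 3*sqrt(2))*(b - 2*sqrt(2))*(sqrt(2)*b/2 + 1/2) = sqrt(2)*b^4/2 - 9*b^3/2 + sqrt(2)*b^3/4 - 9*b^2/4 + 7*sqrt(2)*b^2/2 + 7*sqrt(2)*b/4 + 6*b + 3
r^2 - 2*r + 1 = (r - 1)^2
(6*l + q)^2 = 36*l^2 + 12*l*q + q^2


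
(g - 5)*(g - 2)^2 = g^3 - 9*g^2 + 24*g - 20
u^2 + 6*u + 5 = (u + 1)*(u + 5)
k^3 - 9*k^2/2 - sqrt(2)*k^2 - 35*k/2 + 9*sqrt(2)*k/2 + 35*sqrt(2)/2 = (k - 7)*(k + 5/2)*(k - sqrt(2))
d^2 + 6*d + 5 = (d + 1)*(d + 5)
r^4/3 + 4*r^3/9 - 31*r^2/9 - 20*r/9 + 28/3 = (r/3 + 1)*(r - 2)^2*(r + 7/3)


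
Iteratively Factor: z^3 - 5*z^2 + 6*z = (z)*(z^2 - 5*z + 6) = z*(z - 3)*(z - 2)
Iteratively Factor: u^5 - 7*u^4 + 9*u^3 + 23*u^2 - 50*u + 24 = (u - 1)*(u^4 - 6*u^3 + 3*u^2 + 26*u - 24) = (u - 1)*(u + 2)*(u^3 - 8*u^2 + 19*u - 12) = (u - 3)*(u - 1)*(u + 2)*(u^2 - 5*u + 4) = (u - 4)*(u - 3)*(u - 1)*(u + 2)*(u - 1)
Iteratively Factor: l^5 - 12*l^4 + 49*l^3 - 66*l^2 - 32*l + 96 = (l - 3)*(l^4 - 9*l^3 + 22*l^2 - 32) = (l - 3)*(l + 1)*(l^3 - 10*l^2 + 32*l - 32) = (l - 3)*(l - 2)*(l + 1)*(l^2 - 8*l + 16) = (l - 4)*(l - 3)*(l - 2)*(l + 1)*(l - 4)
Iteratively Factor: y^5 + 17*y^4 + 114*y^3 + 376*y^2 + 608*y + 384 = (y + 2)*(y^4 + 15*y^3 + 84*y^2 + 208*y + 192) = (y + 2)*(y + 4)*(y^3 + 11*y^2 + 40*y + 48) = (y + 2)*(y + 4)^2*(y^2 + 7*y + 12) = (y + 2)*(y + 4)^3*(y + 3)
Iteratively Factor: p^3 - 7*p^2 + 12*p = (p - 4)*(p^2 - 3*p) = (p - 4)*(p - 3)*(p)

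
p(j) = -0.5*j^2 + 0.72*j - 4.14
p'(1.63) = -0.91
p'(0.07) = 0.65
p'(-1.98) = 2.70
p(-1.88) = -7.26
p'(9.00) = -8.28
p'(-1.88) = 2.60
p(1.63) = -4.29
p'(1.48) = -0.76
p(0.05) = -4.11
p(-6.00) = -26.46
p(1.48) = -4.17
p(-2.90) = -10.43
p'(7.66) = -6.94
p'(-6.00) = 6.72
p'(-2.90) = 3.62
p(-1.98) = -7.53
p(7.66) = -27.96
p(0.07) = -4.09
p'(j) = 0.72 - 1.0*j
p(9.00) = -38.16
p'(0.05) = 0.67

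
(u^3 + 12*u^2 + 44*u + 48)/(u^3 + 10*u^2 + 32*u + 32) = (u + 6)/(u + 4)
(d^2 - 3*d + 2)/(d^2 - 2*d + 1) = (d - 2)/(d - 1)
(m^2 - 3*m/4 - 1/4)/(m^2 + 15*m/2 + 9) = (4*m^2 - 3*m - 1)/(2*(2*m^2 + 15*m + 18))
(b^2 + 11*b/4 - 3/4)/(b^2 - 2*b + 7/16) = 4*(b + 3)/(4*b - 7)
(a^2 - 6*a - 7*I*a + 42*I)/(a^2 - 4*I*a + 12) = (a^2 - 6*a - 7*I*a + 42*I)/(a^2 - 4*I*a + 12)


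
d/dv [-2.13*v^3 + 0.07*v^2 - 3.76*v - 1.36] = -6.39*v^2 + 0.14*v - 3.76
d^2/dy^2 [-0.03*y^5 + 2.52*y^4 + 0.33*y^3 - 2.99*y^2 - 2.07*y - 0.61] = -0.6*y^3 + 30.24*y^2 + 1.98*y - 5.98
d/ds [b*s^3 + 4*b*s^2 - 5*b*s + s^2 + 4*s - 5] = 3*b*s^2 + 8*b*s - 5*b + 2*s + 4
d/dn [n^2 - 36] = 2*n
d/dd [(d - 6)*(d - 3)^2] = 3*(d - 5)*(d - 3)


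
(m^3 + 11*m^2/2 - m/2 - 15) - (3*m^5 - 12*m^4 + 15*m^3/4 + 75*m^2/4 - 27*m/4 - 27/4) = -3*m^5 + 12*m^4 - 11*m^3/4 - 53*m^2/4 + 25*m/4 - 33/4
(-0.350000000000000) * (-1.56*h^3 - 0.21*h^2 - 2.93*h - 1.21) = 0.546*h^3 + 0.0735*h^2 + 1.0255*h + 0.4235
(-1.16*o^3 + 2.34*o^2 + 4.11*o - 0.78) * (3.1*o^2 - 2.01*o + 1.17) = -3.596*o^5 + 9.5856*o^4 + 6.6804*o^3 - 7.9413*o^2 + 6.3765*o - 0.9126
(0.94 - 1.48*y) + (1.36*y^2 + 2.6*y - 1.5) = 1.36*y^2 + 1.12*y - 0.56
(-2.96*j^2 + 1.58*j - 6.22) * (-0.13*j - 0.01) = 0.3848*j^3 - 0.1758*j^2 + 0.7928*j + 0.0622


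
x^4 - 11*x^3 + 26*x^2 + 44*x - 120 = (x - 6)*(x - 5)*(x - 2)*(x + 2)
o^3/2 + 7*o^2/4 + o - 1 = (o/2 + 1)*(o - 1/2)*(o + 2)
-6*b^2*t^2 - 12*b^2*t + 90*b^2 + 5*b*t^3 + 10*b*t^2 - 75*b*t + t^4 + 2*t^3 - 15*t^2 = (-b + t)*(6*b + t)*(t - 3)*(t + 5)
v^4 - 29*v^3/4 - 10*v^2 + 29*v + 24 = (v - 8)*(v - 2)*(v + 3/4)*(v + 2)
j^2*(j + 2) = j^3 + 2*j^2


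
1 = 1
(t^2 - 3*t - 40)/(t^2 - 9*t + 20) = (t^2 - 3*t - 40)/(t^2 - 9*t + 20)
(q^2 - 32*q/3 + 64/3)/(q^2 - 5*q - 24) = (q - 8/3)/(q + 3)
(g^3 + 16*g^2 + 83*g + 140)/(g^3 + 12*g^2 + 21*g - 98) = (g^2 + 9*g + 20)/(g^2 + 5*g - 14)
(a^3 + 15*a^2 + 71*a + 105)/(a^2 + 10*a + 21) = a + 5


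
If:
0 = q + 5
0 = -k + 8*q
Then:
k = -40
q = -5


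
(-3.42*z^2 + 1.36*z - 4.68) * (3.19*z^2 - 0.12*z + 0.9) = -10.9098*z^4 + 4.7488*z^3 - 18.1704*z^2 + 1.7856*z - 4.212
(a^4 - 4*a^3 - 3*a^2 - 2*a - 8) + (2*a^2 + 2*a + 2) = a^4 - 4*a^3 - a^2 - 6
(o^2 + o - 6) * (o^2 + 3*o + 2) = o^4 + 4*o^3 - o^2 - 16*o - 12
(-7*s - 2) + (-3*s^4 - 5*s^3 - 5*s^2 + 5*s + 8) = -3*s^4 - 5*s^3 - 5*s^2 - 2*s + 6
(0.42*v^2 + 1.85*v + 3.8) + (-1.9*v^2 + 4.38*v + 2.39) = -1.48*v^2 + 6.23*v + 6.19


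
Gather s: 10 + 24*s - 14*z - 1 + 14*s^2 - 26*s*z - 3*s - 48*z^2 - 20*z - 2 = 14*s^2 + s*(21 - 26*z) - 48*z^2 - 34*z + 7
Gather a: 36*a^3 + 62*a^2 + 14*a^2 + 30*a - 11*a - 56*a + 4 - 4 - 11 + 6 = 36*a^3 + 76*a^2 - 37*a - 5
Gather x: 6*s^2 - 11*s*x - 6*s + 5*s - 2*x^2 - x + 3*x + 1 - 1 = 6*s^2 - s - 2*x^2 + x*(2 - 11*s)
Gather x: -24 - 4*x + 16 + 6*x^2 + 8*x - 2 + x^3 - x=x^3 + 6*x^2 + 3*x - 10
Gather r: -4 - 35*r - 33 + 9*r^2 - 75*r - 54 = 9*r^2 - 110*r - 91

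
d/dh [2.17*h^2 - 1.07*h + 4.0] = 4.34*h - 1.07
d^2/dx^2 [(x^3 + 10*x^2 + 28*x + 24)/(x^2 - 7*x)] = 6*(49*x^3 + 24*x^2 - 168*x + 392)/(x^3*(x^3 - 21*x^2 + 147*x - 343))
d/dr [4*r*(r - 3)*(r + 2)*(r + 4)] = 16*r^3 + 36*r^2 - 80*r - 96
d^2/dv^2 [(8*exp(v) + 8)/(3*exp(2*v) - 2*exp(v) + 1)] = (72*exp(4*v) + 336*exp(3*v) - 288*exp(2*v) - 48*exp(v) + 24)*exp(v)/(27*exp(6*v) - 54*exp(5*v) + 63*exp(4*v) - 44*exp(3*v) + 21*exp(2*v) - 6*exp(v) + 1)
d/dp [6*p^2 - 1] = 12*p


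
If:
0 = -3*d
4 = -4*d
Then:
No Solution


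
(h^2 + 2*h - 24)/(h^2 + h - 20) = (h + 6)/(h + 5)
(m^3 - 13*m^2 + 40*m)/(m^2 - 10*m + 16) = m*(m - 5)/(m - 2)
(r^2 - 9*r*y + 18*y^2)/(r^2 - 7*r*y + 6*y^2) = (-r + 3*y)/(-r + y)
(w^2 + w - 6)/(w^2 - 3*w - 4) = (-w^2 - w + 6)/(-w^2 + 3*w + 4)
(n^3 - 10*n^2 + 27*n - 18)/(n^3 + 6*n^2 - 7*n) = (n^2 - 9*n + 18)/(n*(n + 7))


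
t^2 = t^2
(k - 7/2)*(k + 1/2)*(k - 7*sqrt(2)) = k^3 - 7*sqrt(2)*k^2 - 3*k^2 - 7*k/4 + 21*sqrt(2)*k + 49*sqrt(2)/4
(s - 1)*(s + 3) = s^2 + 2*s - 3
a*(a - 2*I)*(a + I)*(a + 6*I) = a^4 + 5*I*a^3 + 8*a^2 + 12*I*a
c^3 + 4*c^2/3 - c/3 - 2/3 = (c - 2/3)*(c + 1)^2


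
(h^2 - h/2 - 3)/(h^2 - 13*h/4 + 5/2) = 2*(2*h + 3)/(4*h - 5)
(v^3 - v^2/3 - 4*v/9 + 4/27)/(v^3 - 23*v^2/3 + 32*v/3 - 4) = (v^2 + v/3 - 2/9)/(v^2 - 7*v + 6)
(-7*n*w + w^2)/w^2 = (-7*n + w)/w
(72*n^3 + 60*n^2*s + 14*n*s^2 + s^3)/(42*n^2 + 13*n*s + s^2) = (12*n^2 + 8*n*s + s^2)/(7*n + s)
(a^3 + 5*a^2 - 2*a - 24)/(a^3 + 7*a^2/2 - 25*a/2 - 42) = 2*(a - 2)/(2*a - 7)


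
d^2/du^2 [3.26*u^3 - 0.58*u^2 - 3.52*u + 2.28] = 19.56*u - 1.16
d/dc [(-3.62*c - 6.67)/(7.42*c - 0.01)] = (367.494792*c - 0.495276)/(7.42*c - 0.01)^3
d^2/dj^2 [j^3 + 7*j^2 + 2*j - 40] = 6*j + 14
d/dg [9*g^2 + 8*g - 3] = 18*g + 8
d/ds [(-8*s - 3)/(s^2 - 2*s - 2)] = 2*(4*s^2 + 3*s + 5)/(s^4 - 4*s^3 + 8*s + 4)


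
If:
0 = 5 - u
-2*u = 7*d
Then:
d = -10/7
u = 5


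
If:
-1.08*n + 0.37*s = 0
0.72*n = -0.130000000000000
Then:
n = -0.18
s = -0.53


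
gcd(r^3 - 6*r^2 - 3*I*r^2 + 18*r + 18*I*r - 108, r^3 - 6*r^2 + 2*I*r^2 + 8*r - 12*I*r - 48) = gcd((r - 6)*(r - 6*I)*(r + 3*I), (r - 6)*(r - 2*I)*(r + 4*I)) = r - 6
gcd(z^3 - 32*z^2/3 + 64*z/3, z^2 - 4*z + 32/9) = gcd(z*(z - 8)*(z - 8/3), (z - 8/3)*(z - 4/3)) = z - 8/3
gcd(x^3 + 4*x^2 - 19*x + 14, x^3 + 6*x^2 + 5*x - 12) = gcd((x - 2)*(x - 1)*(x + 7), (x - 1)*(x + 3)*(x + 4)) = x - 1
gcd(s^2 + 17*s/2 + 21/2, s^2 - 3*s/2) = 1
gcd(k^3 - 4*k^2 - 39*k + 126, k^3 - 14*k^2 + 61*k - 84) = k^2 - 10*k + 21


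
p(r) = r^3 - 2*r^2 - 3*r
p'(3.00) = 12.00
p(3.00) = 0.00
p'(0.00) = -3.00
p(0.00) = 0.00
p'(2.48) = 5.53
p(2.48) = -4.49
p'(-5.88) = 124.24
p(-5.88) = -254.81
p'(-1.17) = 5.79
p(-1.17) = -0.83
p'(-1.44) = 8.98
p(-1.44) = -2.81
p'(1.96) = 0.68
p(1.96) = -6.03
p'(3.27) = 16.00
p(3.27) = 3.77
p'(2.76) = 8.81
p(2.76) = -2.49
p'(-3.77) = 54.72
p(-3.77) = -70.70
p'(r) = 3*r^2 - 4*r - 3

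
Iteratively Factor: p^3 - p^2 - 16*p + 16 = (p - 4)*(p^2 + 3*p - 4) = (p - 4)*(p + 4)*(p - 1)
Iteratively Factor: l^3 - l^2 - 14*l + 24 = (l + 4)*(l^2 - 5*l + 6) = (l - 3)*(l + 4)*(l - 2)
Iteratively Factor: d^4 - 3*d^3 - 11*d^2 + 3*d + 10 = (d - 1)*(d^3 - 2*d^2 - 13*d - 10) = (d - 1)*(d + 2)*(d^2 - 4*d - 5) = (d - 5)*(d - 1)*(d + 2)*(d + 1)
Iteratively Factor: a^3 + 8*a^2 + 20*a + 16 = (a + 2)*(a^2 + 6*a + 8) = (a + 2)^2*(a + 4)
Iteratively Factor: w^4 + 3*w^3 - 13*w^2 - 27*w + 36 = (w - 3)*(w^3 + 6*w^2 + 5*w - 12) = (w - 3)*(w - 1)*(w^2 + 7*w + 12) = (w - 3)*(w - 1)*(w + 3)*(w + 4)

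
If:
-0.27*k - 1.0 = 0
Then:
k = -3.70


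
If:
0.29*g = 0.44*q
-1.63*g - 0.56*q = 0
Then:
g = 0.00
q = 0.00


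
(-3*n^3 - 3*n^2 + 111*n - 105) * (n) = -3*n^4 - 3*n^3 + 111*n^2 - 105*n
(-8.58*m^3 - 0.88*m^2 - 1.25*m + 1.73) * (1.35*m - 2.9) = -11.583*m^4 + 23.694*m^3 + 0.8645*m^2 + 5.9605*m - 5.017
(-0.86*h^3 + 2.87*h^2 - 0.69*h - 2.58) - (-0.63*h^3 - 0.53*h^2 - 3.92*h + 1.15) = -0.23*h^3 + 3.4*h^2 + 3.23*h - 3.73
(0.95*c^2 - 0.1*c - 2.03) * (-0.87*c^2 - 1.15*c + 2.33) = -0.8265*c^4 - 1.0055*c^3 + 4.0946*c^2 + 2.1015*c - 4.7299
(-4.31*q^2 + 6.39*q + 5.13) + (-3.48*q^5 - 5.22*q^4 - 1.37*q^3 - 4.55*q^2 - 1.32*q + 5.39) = -3.48*q^5 - 5.22*q^4 - 1.37*q^3 - 8.86*q^2 + 5.07*q + 10.52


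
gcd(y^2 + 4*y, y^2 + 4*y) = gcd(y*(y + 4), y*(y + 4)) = y^2 + 4*y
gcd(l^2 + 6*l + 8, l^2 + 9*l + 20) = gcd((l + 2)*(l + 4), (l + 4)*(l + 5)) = l + 4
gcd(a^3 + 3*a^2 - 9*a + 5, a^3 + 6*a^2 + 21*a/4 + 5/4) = a + 5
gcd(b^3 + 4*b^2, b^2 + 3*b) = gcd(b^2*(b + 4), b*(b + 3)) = b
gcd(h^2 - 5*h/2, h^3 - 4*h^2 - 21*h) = h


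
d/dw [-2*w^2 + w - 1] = 1 - 4*w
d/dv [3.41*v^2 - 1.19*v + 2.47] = 6.82*v - 1.19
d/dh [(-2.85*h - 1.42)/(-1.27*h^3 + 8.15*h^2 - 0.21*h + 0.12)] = (-7.239*h^3 + 17.8173*h^2 + 23.146*h - 0.6402)/(1.6129*h^6 - 20.701*h^5 + 66.9559*h^4 - 3.7278*h^3 + 2.0001*h^2 - 0.0504*h + 0.0144)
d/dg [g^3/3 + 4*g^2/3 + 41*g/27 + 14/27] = g^2 + 8*g/3 + 41/27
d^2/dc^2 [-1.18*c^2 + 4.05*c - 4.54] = -2.36000000000000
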